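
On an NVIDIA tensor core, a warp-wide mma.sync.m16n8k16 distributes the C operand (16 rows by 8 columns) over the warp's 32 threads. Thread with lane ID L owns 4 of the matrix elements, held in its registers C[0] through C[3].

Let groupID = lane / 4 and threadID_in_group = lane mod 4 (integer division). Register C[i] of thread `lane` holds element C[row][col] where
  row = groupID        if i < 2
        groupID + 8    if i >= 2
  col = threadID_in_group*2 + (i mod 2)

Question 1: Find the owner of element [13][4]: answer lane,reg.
r=13⇒gr=5,Rb=1  c=4⇒th=2,odd=0
L=5*4+2=22  i=1*2+0=2

22,2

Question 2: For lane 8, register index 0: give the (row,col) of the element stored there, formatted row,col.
2,0

L=8->g=8>>2=2, t=8&3=0
[0]->row 2+0=2  col 0·2+0=0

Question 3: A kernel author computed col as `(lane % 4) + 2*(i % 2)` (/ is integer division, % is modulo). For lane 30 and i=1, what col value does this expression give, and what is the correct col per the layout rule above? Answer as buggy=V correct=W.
`(lane % 4) + 2*(i % 2)`[30,1]->4
30: g=7,t=2
[1] (7+0,2*2+1) = (7,5)
col: 4 vs 5

buggy=4 correct=5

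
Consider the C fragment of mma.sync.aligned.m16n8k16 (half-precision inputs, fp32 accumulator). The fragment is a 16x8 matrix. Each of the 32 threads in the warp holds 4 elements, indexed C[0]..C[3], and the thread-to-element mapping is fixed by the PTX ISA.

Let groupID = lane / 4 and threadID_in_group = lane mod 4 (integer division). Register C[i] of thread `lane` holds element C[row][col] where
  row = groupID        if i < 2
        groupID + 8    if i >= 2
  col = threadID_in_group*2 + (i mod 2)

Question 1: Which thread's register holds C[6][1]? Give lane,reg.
24,1

r:6=>grp=6,rB=0  c:1=>tig=0,lo=1
L=6*4+0=24  i=0*2+1=1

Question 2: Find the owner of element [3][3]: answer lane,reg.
13,1

r=3->g=3,rb=0  c=3->t=1,b0=1
L=3*4+1=13  i=0*2+1=1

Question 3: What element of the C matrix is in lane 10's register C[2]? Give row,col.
lane 10: grp=2 (10/4), tig=2 (10%4)
i=2: r=2+8=10, c=2*2+0=4

10,4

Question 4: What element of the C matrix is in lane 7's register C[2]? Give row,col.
9,6

lane 7→7/4=1, 7 mod 4=3
i=2  r:1+8→9  c:2·3+0→6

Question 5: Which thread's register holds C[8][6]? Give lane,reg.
3,2

r:8=>grp=0,rB=1  c:6=>tig=3,lo=0
L=0*4+3=3  i=1*2+0=2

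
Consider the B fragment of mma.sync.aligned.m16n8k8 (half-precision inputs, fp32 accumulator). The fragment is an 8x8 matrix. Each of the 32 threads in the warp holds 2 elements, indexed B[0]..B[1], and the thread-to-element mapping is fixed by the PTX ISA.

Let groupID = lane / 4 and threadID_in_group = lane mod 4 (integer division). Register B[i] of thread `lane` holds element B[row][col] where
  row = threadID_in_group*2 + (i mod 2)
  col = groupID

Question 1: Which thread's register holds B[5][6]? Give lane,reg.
c=6⇒gr=6  r=5⇒th=2,odd=1
L=6*4+2=26  i=1=1

26,1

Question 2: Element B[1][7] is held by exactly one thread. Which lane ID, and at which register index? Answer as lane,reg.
28,1

c=7->g=7  r=1->t=0,b0=1
L=7*4+0=28  i=1=1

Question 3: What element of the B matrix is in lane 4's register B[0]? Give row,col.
L=4⇒gr=4>>2=1, th=4&3=0
[0]⇒row 0·2+0=0  col gr=1

0,1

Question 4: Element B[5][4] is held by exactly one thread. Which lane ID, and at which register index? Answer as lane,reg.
c=4→G=4  r=5→T=2,p=1
L=4*4+2=18  i=1=1

18,1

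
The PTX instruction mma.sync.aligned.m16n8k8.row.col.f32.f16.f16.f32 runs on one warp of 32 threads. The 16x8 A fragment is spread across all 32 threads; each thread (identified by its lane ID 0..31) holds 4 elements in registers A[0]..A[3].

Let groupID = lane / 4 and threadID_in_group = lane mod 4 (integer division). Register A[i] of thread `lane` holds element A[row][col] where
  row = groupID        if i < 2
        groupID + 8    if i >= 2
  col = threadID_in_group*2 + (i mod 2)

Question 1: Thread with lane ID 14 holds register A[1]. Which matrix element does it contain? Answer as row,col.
3,5

L=14->g=14>>2=3, t=14&3=2
[1]->row 3+0=3  col 2·2+1=5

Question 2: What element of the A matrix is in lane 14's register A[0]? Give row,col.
3,4

14: gr=3,th=2
[0] (3+0,2*2+0) = (3,4)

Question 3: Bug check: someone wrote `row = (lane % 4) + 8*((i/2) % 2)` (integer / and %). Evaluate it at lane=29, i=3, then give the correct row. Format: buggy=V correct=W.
`(lane % 4) + 8*((i/2) % 2)`[29,3]->9
lane 29->29/4=7, 29 mod 4=1
i=3  r:7+8->15  c:2·1+1->3
row: 9 vs 15

buggy=9 correct=15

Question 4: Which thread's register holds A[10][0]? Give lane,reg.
8,2

r=10->g=2,rb=1  c=0->t=0,b0=0
L=2*4+0=8  i=1*2+0=2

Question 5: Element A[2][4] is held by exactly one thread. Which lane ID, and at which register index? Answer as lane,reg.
r: 2->gid=2,r8=0  c: 4->tid=2,i&1=0
L=2*4+2=10  i=0*2+0=0

10,0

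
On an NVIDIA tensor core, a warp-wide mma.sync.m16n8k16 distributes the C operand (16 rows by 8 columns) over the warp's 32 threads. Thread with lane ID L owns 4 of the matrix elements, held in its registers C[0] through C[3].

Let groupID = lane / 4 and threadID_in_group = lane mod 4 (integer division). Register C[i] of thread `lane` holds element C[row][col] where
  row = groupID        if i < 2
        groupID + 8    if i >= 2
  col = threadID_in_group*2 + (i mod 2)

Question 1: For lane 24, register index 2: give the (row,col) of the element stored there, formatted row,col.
lane 24: g=6 (24/4), t=0 (24%4)
i=2: r=6+8=14, c=0*2+0=0

14,0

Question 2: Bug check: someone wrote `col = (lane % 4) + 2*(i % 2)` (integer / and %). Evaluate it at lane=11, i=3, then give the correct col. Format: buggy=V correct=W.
`(lane % 4) + 2*(i % 2)`[11,3]->5
L=11->g=11>>2=2, t=11&3=3
[3]->row 2+8=10  col 3·2+1=7
col: 5 vs 7

buggy=5 correct=7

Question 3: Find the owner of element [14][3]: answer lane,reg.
r: 14->gid=6,r8=1  c: 3->tid=1,i&1=1
L=6*4+1=25  i=1*2+1=3

25,3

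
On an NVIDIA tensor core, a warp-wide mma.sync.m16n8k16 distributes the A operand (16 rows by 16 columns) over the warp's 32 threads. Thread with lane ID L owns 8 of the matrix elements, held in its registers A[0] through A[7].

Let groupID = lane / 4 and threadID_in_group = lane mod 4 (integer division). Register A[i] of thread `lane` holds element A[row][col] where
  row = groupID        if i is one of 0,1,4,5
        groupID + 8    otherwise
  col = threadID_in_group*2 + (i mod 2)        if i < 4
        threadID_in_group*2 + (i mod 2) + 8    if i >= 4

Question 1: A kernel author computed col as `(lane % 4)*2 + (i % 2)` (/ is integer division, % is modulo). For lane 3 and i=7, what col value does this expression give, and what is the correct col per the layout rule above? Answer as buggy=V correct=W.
buggy=7 correct=15

`(lane % 4)*2 + (i % 2)`[3,7]→7
3: G=0,T=3
[7] (0+8,3*2+1+8) = (8,15)
col: 7 vs 15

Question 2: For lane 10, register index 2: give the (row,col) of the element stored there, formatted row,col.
L=10=>grp=10>>2=2, tig=10&3=2
[2]=>row 2+8=10  col 2·2+0+0=4

10,4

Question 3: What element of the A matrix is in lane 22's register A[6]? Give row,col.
13,12

L=22=>grp=22>>2=5, tig=22&3=2
[6]=>row 5+8=13  col 2·2+0+8=12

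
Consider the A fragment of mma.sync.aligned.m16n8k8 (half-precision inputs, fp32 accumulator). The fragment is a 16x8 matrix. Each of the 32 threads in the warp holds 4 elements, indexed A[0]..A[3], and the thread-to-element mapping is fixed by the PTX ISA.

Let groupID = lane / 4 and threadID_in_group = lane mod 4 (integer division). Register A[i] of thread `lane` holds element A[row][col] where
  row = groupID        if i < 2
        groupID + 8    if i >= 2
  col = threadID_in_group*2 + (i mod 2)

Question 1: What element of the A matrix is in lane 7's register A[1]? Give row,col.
1,7

lane 7: gid=1 (7/4), tid=3 (7%4)
i=1: r=1+0=1, c=3*2+1=7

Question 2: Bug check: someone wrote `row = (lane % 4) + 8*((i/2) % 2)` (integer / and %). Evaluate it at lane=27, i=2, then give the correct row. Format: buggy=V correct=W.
buggy=11 correct=14

`(lane % 4) + 8*((i/2) % 2)`[27,2]=>11
27: grp=6,tig=3
[2] (6+8,3*2+0) = (14,6)
row: 11 vs 14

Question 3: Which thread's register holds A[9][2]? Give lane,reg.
r: 9->gid=1,r8=1  c: 2->tid=1,i&1=0
L=1*4+1=5  i=1*2+0=2

5,2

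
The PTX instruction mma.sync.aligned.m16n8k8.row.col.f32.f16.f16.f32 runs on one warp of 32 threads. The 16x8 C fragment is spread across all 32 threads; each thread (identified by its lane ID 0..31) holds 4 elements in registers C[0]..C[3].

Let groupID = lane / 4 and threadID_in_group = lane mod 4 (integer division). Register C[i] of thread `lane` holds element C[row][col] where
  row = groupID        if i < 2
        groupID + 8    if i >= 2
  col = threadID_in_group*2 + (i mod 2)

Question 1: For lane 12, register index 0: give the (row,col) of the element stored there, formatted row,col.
3,0

L=12->g=12>>2=3, t=12&3=0
[0]->row 3+0=3  col 0·2+0=0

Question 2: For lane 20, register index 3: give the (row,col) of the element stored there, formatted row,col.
13,1

lane 20->20/4=5, 20 mod 4=0
i=3  r:5+8->13  c:2·0+1->1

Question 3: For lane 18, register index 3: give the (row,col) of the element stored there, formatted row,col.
lane 18: gid=4 (18/4), tid=2 (18%4)
i=3: r=4+8=12, c=2*2+1=5

12,5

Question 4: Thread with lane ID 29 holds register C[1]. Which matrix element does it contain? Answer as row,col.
7,3

lane 29→29/4=7, 29 mod 4=1
i=1  r:7+0→7  c:2·1+1→3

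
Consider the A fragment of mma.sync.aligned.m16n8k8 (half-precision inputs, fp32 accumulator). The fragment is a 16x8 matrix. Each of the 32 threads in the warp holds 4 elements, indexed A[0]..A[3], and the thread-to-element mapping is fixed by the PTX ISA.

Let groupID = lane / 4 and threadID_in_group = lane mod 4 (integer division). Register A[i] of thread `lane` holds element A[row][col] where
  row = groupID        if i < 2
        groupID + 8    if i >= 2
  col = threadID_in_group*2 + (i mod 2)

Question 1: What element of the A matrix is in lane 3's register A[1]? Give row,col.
lane 3: gr=0 (3/4), th=3 (3%4)
i=1: r=0+0=0, c=3*2+1=7

0,7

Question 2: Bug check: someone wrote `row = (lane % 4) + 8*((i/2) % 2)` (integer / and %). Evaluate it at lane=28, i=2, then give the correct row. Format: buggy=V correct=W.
buggy=8 correct=15

`(lane % 4) + 8*((i/2) % 2)`[28,2]→8
lane 28: G=7 (28/4), T=0 (28%4)
i=2: r=7+8=15, c=0*2+0=0
row: 8 vs 15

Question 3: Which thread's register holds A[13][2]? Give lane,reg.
r:13=>grp=5,rB=1  c:2=>tig=1,lo=0
L=5*4+1=21  i=1*2+0=2

21,2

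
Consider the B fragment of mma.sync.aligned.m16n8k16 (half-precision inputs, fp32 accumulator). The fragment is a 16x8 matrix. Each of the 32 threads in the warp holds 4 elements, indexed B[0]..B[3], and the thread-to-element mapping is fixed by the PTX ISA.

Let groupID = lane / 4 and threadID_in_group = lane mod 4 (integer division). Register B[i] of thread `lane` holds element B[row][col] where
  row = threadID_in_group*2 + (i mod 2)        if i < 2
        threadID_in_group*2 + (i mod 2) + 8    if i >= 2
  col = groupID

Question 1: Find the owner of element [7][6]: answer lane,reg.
27,1

c=6⇒gr=6  r=7⇒Rb=0,th=3,odd=1
L=6*4+3=27  i=0*2+1=1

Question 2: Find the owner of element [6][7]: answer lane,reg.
31,0

c:7=>grp=7  r:6=>rB=0,tig=3,lo=0
L=7*4+3=31  i=0*2+0=0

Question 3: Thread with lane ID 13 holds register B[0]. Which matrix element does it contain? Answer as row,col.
lane 13: gid=3 (13/4), tid=1 (13%4)
i=0: r=1*2+0+0=2, c=gid=3

2,3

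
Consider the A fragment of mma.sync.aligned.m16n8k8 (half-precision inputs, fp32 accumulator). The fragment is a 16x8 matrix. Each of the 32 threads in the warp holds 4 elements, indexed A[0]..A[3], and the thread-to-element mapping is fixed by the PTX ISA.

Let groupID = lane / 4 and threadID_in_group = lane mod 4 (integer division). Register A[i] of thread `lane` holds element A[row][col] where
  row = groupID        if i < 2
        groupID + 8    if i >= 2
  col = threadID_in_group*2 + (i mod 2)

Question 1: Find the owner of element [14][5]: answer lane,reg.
r=14⇒gr=6,Rb=1  c=5⇒th=2,odd=1
L=6*4+2=26  i=1*2+1=3

26,3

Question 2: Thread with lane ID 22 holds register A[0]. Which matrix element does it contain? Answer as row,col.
5,4

22: g=5,t=2
[0] (5+0,2*2+0) = (5,4)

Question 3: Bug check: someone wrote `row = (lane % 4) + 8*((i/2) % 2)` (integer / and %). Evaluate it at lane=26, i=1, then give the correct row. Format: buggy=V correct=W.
buggy=2 correct=6

`(lane % 4) + 8*((i/2) % 2)`[26,1]→2
lane 26: G=6 (26/4), T=2 (26%4)
i=1: r=6+0=6, c=2*2+1=5
row: 2 vs 6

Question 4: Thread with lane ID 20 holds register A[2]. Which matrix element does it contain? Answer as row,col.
13,0

L=20⇒gr=20>>2=5, th=20&3=0
[2]⇒row 5+8=13  col 0·2+0=0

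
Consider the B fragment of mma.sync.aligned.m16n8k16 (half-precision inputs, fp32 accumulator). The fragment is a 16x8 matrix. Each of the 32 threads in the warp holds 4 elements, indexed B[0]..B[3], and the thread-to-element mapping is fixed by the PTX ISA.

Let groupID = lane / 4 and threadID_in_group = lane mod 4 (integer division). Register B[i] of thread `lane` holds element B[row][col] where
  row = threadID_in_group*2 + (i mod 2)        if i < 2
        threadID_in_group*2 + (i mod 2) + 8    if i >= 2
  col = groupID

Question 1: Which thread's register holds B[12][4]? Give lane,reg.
c: 4->gid=4  r: 12->r8=1,tid=2,i&1=0
L=4*4+2=18  i=1*2+0=2

18,2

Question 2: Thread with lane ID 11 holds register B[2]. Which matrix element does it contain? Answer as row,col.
14,2

lane 11->11/4=2, 11 mod 4=3
i=2  r:2·3+0+8->14  c:2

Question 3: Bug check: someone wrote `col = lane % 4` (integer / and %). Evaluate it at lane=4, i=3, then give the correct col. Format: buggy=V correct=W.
buggy=0 correct=1

`lane % 4`[4,3]->0
4: g=1,t=0
[3] (0*2+1+8,1) = (9,1)
col: 0 vs 1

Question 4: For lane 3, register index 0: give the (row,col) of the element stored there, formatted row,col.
6,0

L=3->gid=3>>2=0, tid=3&3=3
[0]->row 3·2+0+0=6  col gid=0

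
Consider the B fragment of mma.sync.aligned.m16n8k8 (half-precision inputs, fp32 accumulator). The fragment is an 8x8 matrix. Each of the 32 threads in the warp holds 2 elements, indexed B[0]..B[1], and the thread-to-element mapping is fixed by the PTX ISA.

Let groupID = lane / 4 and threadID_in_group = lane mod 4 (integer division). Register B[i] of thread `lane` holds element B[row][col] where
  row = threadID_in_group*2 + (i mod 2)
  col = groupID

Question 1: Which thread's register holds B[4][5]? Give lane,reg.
c:5=>grp=5  r:4=>tig=2,lo=0
L=5*4+2=22  i=0=0

22,0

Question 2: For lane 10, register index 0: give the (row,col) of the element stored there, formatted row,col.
4,2

10: g=2,t=2
[0] (2*2+0,2) = (4,2)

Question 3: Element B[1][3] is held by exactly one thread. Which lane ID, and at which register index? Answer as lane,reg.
12,1

c:3=>grp=3  r:1=>tig=0,lo=1
L=3*4+0=12  i=1=1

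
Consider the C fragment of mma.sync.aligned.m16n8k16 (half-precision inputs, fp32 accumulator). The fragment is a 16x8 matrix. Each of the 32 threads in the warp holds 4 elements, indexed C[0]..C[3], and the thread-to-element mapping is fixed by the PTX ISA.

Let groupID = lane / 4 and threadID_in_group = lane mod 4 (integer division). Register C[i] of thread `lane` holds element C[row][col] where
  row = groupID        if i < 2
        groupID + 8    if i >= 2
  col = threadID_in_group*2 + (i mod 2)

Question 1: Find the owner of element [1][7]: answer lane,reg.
r=1→G=1,rhi=0  c=7→T=3,p=1
L=1*4+3=7  i=0*2+1=1

7,1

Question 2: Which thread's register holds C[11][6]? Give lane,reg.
r=11→G=3,rhi=1  c=6→T=3,p=0
L=3*4+3=15  i=1*2+0=2

15,2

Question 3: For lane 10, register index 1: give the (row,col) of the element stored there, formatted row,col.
10: G=2,T=2
[1] (2+0,2*2+1) = (2,5)

2,5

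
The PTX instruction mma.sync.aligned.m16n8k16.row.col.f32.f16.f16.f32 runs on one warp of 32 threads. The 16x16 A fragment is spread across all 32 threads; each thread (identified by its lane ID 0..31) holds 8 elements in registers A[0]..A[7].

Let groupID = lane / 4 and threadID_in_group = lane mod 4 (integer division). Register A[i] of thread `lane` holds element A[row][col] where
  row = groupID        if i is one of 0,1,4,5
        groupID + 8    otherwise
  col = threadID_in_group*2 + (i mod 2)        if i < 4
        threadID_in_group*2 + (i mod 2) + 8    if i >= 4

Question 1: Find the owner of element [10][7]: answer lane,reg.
r: 10->gid=2,r8=1  c: 7->c8=0,tid=3,i&1=1
L=2*4+3=11  i=0*4+1*2+1=3

11,3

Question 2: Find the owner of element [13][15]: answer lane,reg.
23,7

r:13=>grp=5,rB=1  c:15=>cB=1,tig=3,lo=1
L=5*4+3=23  i=1*4+1*2+1=7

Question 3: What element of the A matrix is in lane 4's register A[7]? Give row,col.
4: g=1,t=0
[7] (1+8,0*2+1+8) = (9,9)

9,9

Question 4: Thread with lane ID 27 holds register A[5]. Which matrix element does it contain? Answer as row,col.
6,15

lane 27: g=6 (27/4), t=3 (27%4)
i=5: r=6+0=6, c=3*2+1+8=15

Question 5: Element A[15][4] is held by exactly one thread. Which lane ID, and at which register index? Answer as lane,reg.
30,2

r:15=>grp=7,rB=1  c:4=>cB=0,tig=2,lo=0
L=7*4+2=30  i=0*4+1*2+0=2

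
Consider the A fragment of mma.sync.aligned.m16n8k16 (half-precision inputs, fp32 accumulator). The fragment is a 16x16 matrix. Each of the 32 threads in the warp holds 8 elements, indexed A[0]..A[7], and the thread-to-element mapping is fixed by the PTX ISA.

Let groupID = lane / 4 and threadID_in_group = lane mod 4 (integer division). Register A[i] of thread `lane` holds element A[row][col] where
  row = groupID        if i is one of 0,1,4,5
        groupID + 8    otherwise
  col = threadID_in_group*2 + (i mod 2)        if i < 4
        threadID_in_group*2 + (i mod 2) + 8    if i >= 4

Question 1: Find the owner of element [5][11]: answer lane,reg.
r=5->g=5,rb=0  c=11->cb=1,t=1,b0=1
L=5*4+1=21  i=1*4+0*2+1=5

21,5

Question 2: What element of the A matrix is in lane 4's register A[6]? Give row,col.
9,8

lane 4: gid=1 (4/4), tid=0 (4%4)
i=6: r=1+8=9, c=0*2+0+8=8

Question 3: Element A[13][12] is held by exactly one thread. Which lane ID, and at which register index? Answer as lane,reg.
22,6

r: 13->gid=5,r8=1  c: 12->c8=1,tid=2,i&1=0
L=5*4+2=22  i=1*4+1*2+0=6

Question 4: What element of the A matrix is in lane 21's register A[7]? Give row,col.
lane 21=>21/4=5, 21 mod 4=1
i=7  r:5+8=>13  c:2·1+1+8=>11

13,11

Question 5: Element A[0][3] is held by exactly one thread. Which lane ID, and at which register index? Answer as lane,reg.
1,1

r=0→G=0,rhi=0  c=3→chi=0,T=1,p=1
L=0*4+1=1  i=0*4+0*2+1=1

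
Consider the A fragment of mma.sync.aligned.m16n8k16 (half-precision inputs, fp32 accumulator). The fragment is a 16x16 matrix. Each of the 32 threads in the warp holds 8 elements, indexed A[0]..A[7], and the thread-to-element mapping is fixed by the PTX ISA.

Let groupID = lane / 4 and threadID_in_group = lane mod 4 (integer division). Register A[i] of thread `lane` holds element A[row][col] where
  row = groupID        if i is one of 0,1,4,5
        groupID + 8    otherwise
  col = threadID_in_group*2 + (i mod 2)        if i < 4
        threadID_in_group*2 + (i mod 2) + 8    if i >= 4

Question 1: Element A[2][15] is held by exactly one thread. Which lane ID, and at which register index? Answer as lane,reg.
r:2=>grp=2,rB=0  c:15=>cB=1,tig=3,lo=1
L=2*4+3=11  i=1*4+0*2+1=5

11,5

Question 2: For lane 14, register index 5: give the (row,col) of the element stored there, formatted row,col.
3,13

lane 14->14/4=3, 14 mod 4=2
i=5  r:3+0->3  c:2·2+1+8->13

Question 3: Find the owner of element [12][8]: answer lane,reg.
16,6

r:12=>grp=4,rB=1  c:8=>cB=1,tig=0,lo=0
L=4*4+0=16  i=1*4+1*2+0=6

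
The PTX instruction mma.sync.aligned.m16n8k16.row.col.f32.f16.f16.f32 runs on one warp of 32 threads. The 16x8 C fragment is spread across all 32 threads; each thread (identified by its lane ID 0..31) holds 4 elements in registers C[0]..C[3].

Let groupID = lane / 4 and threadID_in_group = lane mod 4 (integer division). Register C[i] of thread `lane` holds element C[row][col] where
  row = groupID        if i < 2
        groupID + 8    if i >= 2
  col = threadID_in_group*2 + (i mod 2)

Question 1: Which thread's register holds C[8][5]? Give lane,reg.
2,3

r=8→G=0,rhi=1  c=5→T=2,p=1
L=0*4+2=2  i=1*2+1=3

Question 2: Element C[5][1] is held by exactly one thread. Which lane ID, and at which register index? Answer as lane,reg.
r:5=>grp=5,rB=0  c:1=>tig=0,lo=1
L=5*4+0=20  i=0*2+1=1

20,1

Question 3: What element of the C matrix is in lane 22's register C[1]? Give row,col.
lane 22=>22/4=5, 22 mod 4=2
i=1  r:5+0=>5  c:2·2+1=>5

5,5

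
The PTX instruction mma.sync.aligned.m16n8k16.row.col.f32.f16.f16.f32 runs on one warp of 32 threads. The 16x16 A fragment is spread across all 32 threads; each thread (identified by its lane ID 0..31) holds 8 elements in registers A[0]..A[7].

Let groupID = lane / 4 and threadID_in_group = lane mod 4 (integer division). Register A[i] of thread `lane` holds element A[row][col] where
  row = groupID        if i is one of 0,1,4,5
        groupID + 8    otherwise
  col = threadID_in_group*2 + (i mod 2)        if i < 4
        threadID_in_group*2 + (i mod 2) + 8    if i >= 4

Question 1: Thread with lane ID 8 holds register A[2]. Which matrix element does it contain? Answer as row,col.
lane 8->8/4=2, 8 mod 4=0
i=2  r:2+8->10  c:2·0+0+0->0

10,0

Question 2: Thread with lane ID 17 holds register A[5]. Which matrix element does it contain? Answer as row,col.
lane 17: gr=4 (17/4), th=1 (17%4)
i=5: r=4+0=4, c=1*2+1+8=11

4,11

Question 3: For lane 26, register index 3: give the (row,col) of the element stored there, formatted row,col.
26: G=6,T=2
[3] (6+8,2*2+1+0) = (14,5)

14,5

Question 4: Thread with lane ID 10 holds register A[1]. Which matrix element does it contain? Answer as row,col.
lane 10⇒10/4=2, 10 mod 4=2
i=1  r:2+0⇒2  c:2·2+1+0⇒5

2,5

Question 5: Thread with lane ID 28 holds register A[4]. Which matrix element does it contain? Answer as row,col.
lane 28: g=7 (28/4), t=0 (28%4)
i=4: r=7+0=7, c=0*2+0+8=8

7,8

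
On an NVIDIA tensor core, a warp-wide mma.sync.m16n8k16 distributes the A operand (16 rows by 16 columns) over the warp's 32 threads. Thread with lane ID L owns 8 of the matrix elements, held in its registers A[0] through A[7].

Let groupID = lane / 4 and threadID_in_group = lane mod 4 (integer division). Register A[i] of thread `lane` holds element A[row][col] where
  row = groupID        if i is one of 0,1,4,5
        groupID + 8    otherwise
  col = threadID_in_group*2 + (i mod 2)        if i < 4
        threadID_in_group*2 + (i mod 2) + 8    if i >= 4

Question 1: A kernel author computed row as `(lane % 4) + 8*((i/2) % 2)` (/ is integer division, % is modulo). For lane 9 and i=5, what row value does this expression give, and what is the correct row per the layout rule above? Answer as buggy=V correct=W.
buggy=1 correct=2

`(lane % 4) + 8*((i/2) % 2)`[9,5]=>1
L=9=>grp=9>>2=2, tig=9&3=1
[5]=>row 2+0=2  col 1·2+1+8=11
row: 1 vs 2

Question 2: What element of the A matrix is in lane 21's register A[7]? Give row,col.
13,11

lane 21: G=5 (21/4), T=1 (21%4)
i=7: r=5+8=13, c=1*2+1+8=11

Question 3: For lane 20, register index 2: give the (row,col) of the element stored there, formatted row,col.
lane 20=>20/4=5, 20 mod 4=0
i=2  r:5+8=>13  c:2·0+0+0=>0

13,0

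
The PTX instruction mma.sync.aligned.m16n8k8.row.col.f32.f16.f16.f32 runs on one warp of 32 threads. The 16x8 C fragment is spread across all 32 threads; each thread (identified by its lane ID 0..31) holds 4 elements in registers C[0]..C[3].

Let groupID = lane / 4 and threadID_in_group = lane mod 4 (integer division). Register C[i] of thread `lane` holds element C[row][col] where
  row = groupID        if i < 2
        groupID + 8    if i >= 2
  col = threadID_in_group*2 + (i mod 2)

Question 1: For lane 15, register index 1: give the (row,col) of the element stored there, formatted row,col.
3,7

lane 15: G=3 (15/4), T=3 (15%4)
i=1: r=3+0=3, c=3*2+1=7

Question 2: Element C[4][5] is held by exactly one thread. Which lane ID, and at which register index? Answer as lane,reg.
r=4⇒gr=4,Rb=0  c=5⇒th=2,odd=1
L=4*4+2=18  i=0*2+1=1

18,1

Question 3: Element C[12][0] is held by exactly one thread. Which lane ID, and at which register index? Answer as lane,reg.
r=12⇒gr=4,Rb=1  c=0⇒th=0,odd=0
L=4*4+0=16  i=1*2+0=2

16,2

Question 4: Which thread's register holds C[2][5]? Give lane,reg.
r=2→G=2,rhi=0  c=5→T=2,p=1
L=2*4+2=10  i=0*2+1=1

10,1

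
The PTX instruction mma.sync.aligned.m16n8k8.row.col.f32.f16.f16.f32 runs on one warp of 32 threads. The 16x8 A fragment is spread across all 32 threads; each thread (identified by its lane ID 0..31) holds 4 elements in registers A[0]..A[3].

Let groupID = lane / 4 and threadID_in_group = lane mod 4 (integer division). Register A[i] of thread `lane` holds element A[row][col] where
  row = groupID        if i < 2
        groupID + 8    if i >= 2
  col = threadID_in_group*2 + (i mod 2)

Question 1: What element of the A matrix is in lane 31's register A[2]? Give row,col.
15,6

lane 31: gid=7 (31/4), tid=3 (31%4)
i=2: r=7+8=15, c=3*2+0=6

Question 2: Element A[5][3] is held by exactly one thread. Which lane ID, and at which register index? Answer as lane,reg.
21,1

r=5->g=5,rb=0  c=3->t=1,b0=1
L=5*4+1=21  i=0*2+1=1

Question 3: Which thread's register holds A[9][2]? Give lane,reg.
r:9=>grp=1,rB=1  c:2=>tig=1,lo=0
L=1*4+1=5  i=1*2+0=2

5,2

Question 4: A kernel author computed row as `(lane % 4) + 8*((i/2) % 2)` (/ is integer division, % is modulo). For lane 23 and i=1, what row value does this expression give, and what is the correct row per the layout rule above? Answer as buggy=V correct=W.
`(lane % 4) + 8*((i/2) % 2)`[23,1]->3
23: g=5,t=3
[1] (5+0,3*2+1) = (5,7)
row: 3 vs 5

buggy=3 correct=5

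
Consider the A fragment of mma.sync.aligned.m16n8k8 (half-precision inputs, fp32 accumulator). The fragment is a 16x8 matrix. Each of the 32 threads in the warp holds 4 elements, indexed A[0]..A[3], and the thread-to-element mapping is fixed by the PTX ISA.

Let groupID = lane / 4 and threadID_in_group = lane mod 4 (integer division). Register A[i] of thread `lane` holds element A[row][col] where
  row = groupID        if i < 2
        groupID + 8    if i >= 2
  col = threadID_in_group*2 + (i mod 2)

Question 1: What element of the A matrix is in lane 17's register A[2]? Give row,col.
12,2

lane 17: gid=4 (17/4), tid=1 (17%4)
i=2: r=4+8=12, c=1*2+0=2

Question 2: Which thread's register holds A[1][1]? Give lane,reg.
4,1

r=1⇒gr=1,Rb=0  c=1⇒th=0,odd=1
L=1*4+0=4  i=0*2+1=1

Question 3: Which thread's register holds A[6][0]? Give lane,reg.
r=6->g=6,rb=0  c=0->t=0,b0=0
L=6*4+0=24  i=0*2+0=0

24,0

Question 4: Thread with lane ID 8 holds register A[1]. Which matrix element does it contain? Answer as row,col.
2,1

L=8->gid=8>>2=2, tid=8&3=0
[1]->row 2+0=2  col 0·2+1=1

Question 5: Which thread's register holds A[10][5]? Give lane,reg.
10,3

r: 10->gid=2,r8=1  c: 5->tid=2,i&1=1
L=2*4+2=10  i=1*2+1=3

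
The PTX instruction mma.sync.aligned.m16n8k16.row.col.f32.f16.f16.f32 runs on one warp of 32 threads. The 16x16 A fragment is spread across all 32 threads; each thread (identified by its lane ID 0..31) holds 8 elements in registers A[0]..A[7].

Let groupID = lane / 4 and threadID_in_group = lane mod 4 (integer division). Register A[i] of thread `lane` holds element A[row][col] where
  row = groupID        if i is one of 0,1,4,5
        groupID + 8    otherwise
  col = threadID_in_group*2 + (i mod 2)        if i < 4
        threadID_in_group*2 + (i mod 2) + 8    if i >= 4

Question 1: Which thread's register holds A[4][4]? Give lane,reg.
18,0

r:4=>grp=4,rB=0  c:4=>cB=0,tig=2,lo=0
L=4*4+2=18  i=0*4+0*2+0=0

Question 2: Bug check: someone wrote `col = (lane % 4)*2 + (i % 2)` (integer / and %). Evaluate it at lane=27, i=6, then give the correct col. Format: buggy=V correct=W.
buggy=6 correct=14

`(lane % 4)*2 + (i % 2)`[27,6]⇒6
L=27⇒gr=27>>2=6, th=27&3=3
[6]⇒row 6+8=14  col 3·2+0+8=14
col: 6 vs 14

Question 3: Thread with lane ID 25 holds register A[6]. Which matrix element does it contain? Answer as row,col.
14,10

L=25→G=25>>2=6, T=25&3=1
[6]→row 6+8=14  col 1·2+0+8=10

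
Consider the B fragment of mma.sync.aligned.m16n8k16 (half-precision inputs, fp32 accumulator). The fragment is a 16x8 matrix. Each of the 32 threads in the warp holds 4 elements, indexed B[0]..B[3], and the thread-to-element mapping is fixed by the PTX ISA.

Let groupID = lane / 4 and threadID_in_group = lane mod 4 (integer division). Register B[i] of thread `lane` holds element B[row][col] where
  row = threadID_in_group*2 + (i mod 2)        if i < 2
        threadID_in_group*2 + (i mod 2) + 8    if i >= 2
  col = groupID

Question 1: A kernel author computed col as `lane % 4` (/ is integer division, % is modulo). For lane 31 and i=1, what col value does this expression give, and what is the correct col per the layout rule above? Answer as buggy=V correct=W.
`lane % 4`[31,1]=>3
31: grp=7,tig=3
[1] (3*2+1+0,7) = (7,7)
col: 3 vs 7

buggy=3 correct=7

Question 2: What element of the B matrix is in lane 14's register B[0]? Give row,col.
4,3

lane 14: g=3 (14/4), t=2 (14%4)
i=0: r=2*2+0+0=4, c=g=3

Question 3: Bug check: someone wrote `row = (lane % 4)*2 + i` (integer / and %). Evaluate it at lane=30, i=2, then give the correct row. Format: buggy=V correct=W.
buggy=6 correct=12

`(lane % 4)*2 + i`[30,2]->6
30: gid=7,tid=2
[2] (2*2+0+8,7) = (12,7)
row: 6 vs 12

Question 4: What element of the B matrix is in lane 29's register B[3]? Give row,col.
lane 29->29/4=7, 29 mod 4=1
i=3  r:2·1+1+8->11  c:7

11,7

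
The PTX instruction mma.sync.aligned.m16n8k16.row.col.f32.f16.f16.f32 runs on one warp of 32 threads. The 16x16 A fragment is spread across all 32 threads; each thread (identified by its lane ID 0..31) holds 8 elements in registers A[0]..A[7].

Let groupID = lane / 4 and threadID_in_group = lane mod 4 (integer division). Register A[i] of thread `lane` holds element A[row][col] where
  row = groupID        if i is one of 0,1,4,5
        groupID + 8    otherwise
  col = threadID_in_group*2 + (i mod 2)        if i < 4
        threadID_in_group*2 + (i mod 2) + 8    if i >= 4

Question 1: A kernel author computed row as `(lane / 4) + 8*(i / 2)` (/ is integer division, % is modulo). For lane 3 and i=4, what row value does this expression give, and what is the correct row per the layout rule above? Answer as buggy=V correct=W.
`(lane / 4) + 8*(i / 2)`[3,4]->16
3: g=0,t=3
[4] (0+0,3*2+0+8) = (0,14)
row: 16 vs 0

buggy=16 correct=0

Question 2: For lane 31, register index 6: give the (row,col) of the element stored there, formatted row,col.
lane 31: grp=7 (31/4), tig=3 (31%4)
i=6: r=7+8=15, c=3*2+0+8=14

15,14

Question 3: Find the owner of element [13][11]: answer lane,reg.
21,7

r:13=>grp=5,rB=1  c:11=>cB=1,tig=1,lo=1
L=5*4+1=21  i=1*4+1*2+1=7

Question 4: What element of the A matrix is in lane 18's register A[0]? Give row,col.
lane 18→18/4=4, 18 mod 4=2
i=0  r:4+0→4  c:2·2+0+0→4

4,4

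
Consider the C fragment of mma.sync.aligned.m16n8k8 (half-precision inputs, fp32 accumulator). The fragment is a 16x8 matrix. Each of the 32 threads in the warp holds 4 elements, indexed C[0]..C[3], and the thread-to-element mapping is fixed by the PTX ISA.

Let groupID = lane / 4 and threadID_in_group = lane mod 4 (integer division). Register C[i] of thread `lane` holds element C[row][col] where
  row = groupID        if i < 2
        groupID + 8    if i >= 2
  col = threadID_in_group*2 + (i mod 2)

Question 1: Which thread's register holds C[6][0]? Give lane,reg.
24,0

r:6=>grp=6,rB=0  c:0=>tig=0,lo=0
L=6*4+0=24  i=0*2+0=0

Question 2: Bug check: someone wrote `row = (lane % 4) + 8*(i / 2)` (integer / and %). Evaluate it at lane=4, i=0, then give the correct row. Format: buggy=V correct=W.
`(lane % 4) + 8*(i / 2)`[4,0]->0
L=4->gid=4>>2=1, tid=4&3=0
[0]->row 1+0=1  col 0·2+0=0
row: 0 vs 1

buggy=0 correct=1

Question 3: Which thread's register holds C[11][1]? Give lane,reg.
12,3

r=11→G=3,rhi=1  c=1→T=0,p=1
L=3*4+0=12  i=1*2+1=3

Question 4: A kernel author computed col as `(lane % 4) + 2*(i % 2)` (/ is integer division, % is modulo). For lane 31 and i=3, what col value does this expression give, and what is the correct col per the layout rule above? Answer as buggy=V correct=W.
`(lane % 4) + 2*(i % 2)`[31,3]=>5
lane 31=>31/4=7, 31 mod 4=3
i=3  r:7+8=>15  c:2·3+1=>7
col: 5 vs 7

buggy=5 correct=7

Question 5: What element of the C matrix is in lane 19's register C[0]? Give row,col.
4,6

19: grp=4,tig=3
[0] (4+0,3*2+0) = (4,6)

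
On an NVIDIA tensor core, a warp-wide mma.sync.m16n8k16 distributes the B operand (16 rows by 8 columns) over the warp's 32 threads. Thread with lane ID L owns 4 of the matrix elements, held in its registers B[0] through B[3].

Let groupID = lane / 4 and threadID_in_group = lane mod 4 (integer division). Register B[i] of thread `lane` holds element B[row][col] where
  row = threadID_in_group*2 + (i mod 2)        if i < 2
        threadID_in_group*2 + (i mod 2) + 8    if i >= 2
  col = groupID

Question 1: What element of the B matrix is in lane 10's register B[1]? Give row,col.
lane 10: gr=2 (10/4), th=2 (10%4)
i=1: r=2*2+1+0=5, c=gr=2

5,2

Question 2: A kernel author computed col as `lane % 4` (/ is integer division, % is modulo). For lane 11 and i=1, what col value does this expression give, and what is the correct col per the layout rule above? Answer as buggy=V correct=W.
buggy=3 correct=2

`lane % 4`[11,1]=>3
lane 11: grp=2 (11/4), tig=3 (11%4)
i=1: r=3*2+1+0=7, c=grp=2
col: 3 vs 2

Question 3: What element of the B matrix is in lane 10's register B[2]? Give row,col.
lane 10->10/4=2, 10 mod 4=2
i=2  r:2·2+0+8->12  c:2

12,2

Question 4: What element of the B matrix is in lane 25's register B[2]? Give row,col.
lane 25->25/4=6, 25 mod 4=1
i=2  r:2·1+0+8->10  c:6

10,6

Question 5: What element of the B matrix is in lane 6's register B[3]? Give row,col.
13,1

L=6->gid=6>>2=1, tid=6&3=2
[3]->row 2·2+1+8=13  col gid=1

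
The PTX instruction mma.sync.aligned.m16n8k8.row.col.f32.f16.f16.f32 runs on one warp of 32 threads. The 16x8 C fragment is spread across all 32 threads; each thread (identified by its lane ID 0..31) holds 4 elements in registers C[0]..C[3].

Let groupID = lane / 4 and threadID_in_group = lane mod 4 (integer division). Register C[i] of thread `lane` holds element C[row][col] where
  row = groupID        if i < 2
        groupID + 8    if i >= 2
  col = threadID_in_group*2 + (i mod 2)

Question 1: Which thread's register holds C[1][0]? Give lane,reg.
4,0

r=1→G=1,rhi=0  c=0→T=0,p=0
L=1*4+0=4  i=0*2+0=0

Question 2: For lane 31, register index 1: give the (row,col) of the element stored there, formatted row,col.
7,7

31: gid=7,tid=3
[1] (7+0,3*2+1) = (7,7)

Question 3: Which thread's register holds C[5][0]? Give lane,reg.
r=5->g=5,rb=0  c=0->t=0,b0=0
L=5*4+0=20  i=0*2+0=0

20,0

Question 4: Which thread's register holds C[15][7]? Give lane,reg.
31,3

r:15=>grp=7,rB=1  c:7=>tig=3,lo=1
L=7*4+3=31  i=1*2+1=3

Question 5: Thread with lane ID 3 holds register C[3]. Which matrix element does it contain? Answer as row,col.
8,7

L=3⇒gr=3>>2=0, th=3&3=3
[3]⇒row 0+8=8  col 3·2+1=7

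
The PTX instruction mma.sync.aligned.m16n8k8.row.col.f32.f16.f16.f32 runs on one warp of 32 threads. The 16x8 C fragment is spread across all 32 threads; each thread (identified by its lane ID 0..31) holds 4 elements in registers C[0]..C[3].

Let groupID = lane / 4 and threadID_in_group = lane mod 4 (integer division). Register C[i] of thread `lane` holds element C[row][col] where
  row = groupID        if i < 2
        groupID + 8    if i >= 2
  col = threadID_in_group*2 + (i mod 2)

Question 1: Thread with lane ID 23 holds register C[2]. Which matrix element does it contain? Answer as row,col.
13,6

L=23->gid=23>>2=5, tid=23&3=3
[2]->row 5+8=13  col 3·2+0=6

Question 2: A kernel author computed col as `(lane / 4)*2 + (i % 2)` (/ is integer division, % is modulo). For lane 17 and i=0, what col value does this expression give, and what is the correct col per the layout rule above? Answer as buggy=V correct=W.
buggy=8 correct=2

`(lane / 4)*2 + (i % 2)`[17,0]→8
17: G=4,T=1
[0] (4+0,1*2+0) = (4,2)
col: 8 vs 2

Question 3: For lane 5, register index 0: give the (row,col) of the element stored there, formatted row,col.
L=5->g=5>>2=1, t=5&3=1
[0]->row 1+0=1  col 1·2+0=2

1,2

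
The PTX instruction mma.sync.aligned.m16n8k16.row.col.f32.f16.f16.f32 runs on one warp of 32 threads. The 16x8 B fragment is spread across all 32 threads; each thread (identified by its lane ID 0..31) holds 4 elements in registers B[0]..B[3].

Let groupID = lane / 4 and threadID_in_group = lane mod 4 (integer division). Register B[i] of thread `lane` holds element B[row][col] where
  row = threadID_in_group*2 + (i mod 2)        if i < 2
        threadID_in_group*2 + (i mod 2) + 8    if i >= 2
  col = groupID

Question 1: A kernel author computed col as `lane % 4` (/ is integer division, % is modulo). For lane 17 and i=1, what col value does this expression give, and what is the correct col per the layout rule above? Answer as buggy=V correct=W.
`lane % 4`[17,1]⇒1
lane 17: gr=4 (17/4), th=1 (17%4)
i=1: r=1*2+1+0=3, c=gr=4
col: 1 vs 4

buggy=1 correct=4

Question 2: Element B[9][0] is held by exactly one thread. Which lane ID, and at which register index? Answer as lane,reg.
c=0→G=0  r=9→rhi=1,T=0,p=1
L=0*4+0=0  i=1*2+1=3

0,3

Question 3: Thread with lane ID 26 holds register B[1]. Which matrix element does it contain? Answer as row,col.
5,6

L=26→G=26>>2=6, T=26&3=2
[1]→row 2·2+1+0=5  col G=6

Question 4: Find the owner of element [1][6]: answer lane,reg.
24,1

c: 6->gid=6  r: 1->r8=0,tid=0,i&1=1
L=6*4+0=24  i=0*2+1=1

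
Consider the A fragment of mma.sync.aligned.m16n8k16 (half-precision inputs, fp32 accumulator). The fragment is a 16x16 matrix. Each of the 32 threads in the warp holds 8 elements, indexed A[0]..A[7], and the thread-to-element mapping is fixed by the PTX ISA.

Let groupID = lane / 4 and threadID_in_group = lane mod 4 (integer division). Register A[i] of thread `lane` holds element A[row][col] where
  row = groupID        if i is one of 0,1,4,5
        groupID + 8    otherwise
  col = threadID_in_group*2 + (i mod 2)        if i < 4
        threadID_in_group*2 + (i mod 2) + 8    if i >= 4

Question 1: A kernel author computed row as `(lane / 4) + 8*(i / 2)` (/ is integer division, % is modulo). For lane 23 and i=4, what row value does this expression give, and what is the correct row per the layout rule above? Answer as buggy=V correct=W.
buggy=21 correct=5

`(lane / 4) + 8*(i / 2)`[23,4]→21
23: G=5,T=3
[4] (5+0,3*2+0+8) = (5,14)
row: 21 vs 5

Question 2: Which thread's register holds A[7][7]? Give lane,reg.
31,1

r:7=>grp=7,rB=0  c:7=>cB=0,tig=3,lo=1
L=7*4+3=31  i=0*4+0*2+1=1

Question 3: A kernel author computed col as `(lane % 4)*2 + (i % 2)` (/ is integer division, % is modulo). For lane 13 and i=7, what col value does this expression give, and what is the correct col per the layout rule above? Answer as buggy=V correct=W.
buggy=3 correct=11

`(lane % 4)*2 + (i % 2)`[13,7]⇒3
lane 13⇒13/4=3, 13 mod 4=1
i=7  r:3+8⇒11  c:2·1+1+8⇒11
col: 3 vs 11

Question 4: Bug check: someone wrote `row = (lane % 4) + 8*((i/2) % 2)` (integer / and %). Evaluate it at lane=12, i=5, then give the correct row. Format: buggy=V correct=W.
`(lane % 4) + 8*((i/2) % 2)`[12,5]->0
lane 12->12/4=3, 12 mod 4=0
i=5  r:3+0->3  c:2·0+1+8->9
row: 0 vs 3

buggy=0 correct=3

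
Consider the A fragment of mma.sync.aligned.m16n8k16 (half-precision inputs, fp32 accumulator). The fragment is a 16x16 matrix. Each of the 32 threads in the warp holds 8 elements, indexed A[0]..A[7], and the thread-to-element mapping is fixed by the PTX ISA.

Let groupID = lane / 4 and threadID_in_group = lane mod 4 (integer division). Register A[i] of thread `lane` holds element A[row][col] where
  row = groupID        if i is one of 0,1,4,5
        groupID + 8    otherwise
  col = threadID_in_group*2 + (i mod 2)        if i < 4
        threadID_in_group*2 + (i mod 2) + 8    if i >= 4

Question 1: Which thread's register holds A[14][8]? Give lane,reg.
r=14⇒gr=6,Rb=1  c=8⇒Cb=1,th=0,odd=0
L=6*4+0=24  i=1*4+1*2+0=6

24,6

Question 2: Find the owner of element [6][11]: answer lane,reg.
r:6=>grp=6,rB=0  c:11=>cB=1,tig=1,lo=1
L=6*4+1=25  i=1*4+0*2+1=5

25,5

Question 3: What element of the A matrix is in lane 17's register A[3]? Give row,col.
12,3

17: grp=4,tig=1
[3] (4+8,1*2+1+0) = (12,3)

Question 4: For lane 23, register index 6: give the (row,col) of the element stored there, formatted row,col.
13,14

lane 23⇒23/4=5, 23 mod 4=3
i=6  r:5+8⇒13  c:2·3+0+8⇒14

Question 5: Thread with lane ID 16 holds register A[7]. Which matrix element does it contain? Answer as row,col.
lane 16⇒16/4=4, 16 mod 4=0
i=7  r:4+8⇒12  c:2·0+1+8⇒9

12,9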